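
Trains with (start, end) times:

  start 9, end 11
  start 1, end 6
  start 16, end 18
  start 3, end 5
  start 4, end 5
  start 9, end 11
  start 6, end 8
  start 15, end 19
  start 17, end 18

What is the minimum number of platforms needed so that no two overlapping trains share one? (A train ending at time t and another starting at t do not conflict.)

Events (time:±→running): 1:+→1 3:+→2 4:+→3 … peak 3.

3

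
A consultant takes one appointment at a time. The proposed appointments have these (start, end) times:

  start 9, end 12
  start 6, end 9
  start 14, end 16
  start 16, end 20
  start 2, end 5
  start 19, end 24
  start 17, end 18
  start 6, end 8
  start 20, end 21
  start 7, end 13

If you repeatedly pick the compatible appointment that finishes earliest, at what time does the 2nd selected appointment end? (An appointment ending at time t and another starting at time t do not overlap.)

8

Sorted by end: (2,5)  (6,8)  (6,9)  (9,12)  (7,13)  (14,16)  (17,18)  (16,20)  (20,21)  (19,24)
take (2,5); take (6,8); take (9,12); take (14,16); take (17,18); take (20,21); skip (19,24).
Selected: (2,5) (6,8) (9,12) (14,16) (17,18) (20,21)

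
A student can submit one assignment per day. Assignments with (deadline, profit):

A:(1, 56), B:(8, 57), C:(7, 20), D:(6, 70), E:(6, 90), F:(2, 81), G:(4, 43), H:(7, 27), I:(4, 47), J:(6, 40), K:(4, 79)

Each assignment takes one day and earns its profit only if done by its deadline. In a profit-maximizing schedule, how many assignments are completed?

Sort by profit descending; place each in the latest free slot ≤ its deadline.
By profit: E(d6,90), F(d2,81), K(d4,79), D(d6,70), B(d8,57), A(d1,56), I(d4,47), G(d4,43), J(d6,40), H(d7,27), C(d7,20)
E→slot 6; F→slot 2; K→slot 4; D→slot 5; B→slot 8; A→slot 1; I→slot 3; G skipped; J skipped; H→slot 7; C skipped.
8 of 11 scheduled.

8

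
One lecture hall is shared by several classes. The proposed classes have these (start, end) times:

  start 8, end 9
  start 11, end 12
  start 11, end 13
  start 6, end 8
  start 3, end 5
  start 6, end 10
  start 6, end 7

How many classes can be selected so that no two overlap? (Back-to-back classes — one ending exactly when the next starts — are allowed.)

Sorted by end: (3,5)  (6,7)  (6,8)  (8,9)  (6,10)  (11,12)  (11,13)
take (3,5); take (6,7); take (8,9); take (11,12); skip (11,13).
Selected 4 classes.

4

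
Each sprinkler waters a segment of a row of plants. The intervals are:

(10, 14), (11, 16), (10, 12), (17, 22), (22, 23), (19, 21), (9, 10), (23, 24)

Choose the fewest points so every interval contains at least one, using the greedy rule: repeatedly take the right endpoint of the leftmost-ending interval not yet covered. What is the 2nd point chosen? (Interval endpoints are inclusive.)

By right end: [9,10]  [10,12]  [10,14]  [11,16]  [19,21]  [17,22]  [22,23]  [23,24]
[9,10] uncovered → point at 10; [11,16] uncovered → point at 16; [19,21] uncovered → point at 21; [22,23] uncovered → point at 23.
Points: 10, 16, 21, 23 (4 total).

16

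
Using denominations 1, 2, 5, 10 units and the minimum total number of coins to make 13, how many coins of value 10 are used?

Use the largest denomination that fits, subtract, and repeat.
13 − 1×10→3 − 1×2→1 − 1×1→0
Count of 10: 1

1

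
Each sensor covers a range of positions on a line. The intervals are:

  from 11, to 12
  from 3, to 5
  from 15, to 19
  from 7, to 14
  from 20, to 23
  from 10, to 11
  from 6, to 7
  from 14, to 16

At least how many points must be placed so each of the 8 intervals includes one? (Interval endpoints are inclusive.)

Process intervals by earliest right end; each time one isn't hit yet, stab at its right endpoint.
Sorted: [3,5] [6,7] [10,11] [11,12] [7,14] [14,16] [15,19] [20,23]
{[3,5]} hit by 5; {[6,7]} hit by 7; {[10,11],[11,12],[7,14]} hit by 11; {[14,16],[15,19]} hit by 16; {[20,23]} hit by 23.
Points: 5, 7, 11, 16, 23 (5 total).

5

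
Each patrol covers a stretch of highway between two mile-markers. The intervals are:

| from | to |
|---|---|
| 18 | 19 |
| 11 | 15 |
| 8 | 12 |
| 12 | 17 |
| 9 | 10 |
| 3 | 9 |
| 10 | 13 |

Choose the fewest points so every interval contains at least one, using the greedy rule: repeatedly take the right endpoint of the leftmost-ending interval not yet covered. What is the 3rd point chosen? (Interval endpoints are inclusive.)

19

Sort by right endpoint; whenever an interval is uncovered, place a point at its right end.
Sorted: [3,9] [9,10] [8,12] [10,13] [11,15] [12,17] [18,19]
{[3,9],[9,10],[8,12]} hit by 9; {[10,13],[11,15],[12,17]} hit by 13; {[18,19]} hit by 19.
Points: 9, 13, 19 (3 total).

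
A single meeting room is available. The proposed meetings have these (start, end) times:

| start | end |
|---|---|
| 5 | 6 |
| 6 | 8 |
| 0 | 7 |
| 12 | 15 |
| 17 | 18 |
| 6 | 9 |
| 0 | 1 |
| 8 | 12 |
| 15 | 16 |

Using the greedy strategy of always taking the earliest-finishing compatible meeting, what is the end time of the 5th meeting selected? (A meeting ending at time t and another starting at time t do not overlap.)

Order by finish time; keep every interval that doesn't clash with the previous kept one.
Sorted by end: (0,1)  (5,6)  (0,7)  (6,8)  (6,9)  (8,12)  (12,15)  (15,16)  (17,18)
take (0,1); take (5,6); skip (0,7); take (6,8); take (8,12); take (12,15); take (15,16); take (17,18).
Selected: (0,1) (5,6) (6,8) (8,12) (12,15) (15,16) (17,18)

15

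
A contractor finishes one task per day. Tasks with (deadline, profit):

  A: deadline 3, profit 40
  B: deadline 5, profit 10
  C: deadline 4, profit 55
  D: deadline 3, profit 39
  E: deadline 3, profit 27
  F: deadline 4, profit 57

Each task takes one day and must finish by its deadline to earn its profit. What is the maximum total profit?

Take jobs in profit order; each goes to the latest open slot no later than its deadline.
By profit: F(d4,57), C(d4,55), A(d3,40), D(d3,39), E(d3,27), B(d5,10)
F→slot 4; C→slot 3; A→slot 2; D→slot 1; E skipped; B→slot 5.
Profit = 39 + 40 + 55 + 57 + 10 = 201

201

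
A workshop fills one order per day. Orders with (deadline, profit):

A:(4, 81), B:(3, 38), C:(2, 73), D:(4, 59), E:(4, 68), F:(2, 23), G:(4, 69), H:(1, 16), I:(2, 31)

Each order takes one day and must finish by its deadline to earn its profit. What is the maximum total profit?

By profit: A(d4,81), C(d2,73), G(d4,69), E(d4,68), D(d4,59), B(d3,38), I(d2,31), F(d2,23), H(d1,16)
A→slot 4; C→slot 2; G→slot 3; E→slot 1; D skipped; B skipped; I skipped; F skipped; H skipped.
Profit = 68 + 73 + 69 + 81 = 291

291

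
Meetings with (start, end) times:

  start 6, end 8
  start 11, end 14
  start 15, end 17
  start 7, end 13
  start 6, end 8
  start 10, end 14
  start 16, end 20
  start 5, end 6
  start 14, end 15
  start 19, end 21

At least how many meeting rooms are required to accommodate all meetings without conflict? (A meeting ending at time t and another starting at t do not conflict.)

3

Count concurrent intervals with a sweep; the peak is the room count.
starts: [5, 6, 6, 7, 10, 11, 14, 15, 16, 19]
ends:   [6, 8, 8, 13, 14, 14, 15, 17, 20, 21]
s5→1 e6→0 s6→1 s6→2 s7→3  — peak 3.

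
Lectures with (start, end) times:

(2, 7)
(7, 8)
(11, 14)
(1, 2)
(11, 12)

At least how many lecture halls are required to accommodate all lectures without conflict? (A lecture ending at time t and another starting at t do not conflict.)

2

starts: [1, 2, 7, 11, 11]
ends:   [2, 7, 8, 12, 14]
s1→1 e2→0 s2→1 e7→0 s7→1 e8→0 s11→1 s11→2  — peak 2.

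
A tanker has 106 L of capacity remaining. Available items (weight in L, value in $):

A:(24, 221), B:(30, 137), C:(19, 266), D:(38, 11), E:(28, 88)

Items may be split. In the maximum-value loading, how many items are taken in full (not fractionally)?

4

Order: C (266/19=14.00) > A (221/24=9.21) > B (137/30=4.57) > E (88/28=3.14) > D (11/38=0.29)
Fill: take C (19 @ 266) → take A (24 @ 221) → take B (30 @ 137) → take E (28 @ 88) → take 5/38 of D → 1.45; 106/106 used.
4 item(s) taken whole; one partial (take 5/38 of D).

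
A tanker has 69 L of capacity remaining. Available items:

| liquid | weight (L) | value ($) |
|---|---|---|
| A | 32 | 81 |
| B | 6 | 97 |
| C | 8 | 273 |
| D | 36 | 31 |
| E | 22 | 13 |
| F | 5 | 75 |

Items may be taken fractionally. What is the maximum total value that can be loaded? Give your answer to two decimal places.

541.50

Sort by value per unit weight and fill in that order.
Ratios (sorted): C 34.12, B 16.17, F 15.00, A 2.53, D 0.86, E 0.59
take C (8 @ 273); take B (6 @ 97); take F (5 @ 75); take A (32 @ 81); take 18/36 of D → 15.50. Capacity used 69/69.
Total value = 541.50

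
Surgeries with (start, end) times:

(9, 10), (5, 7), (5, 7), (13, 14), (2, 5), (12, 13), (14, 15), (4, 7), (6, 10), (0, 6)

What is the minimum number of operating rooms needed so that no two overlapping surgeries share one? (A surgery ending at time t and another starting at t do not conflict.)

Count concurrent intervals with a sweep; the peak is the room count.
starts: [0, 2, 4, 5, 5, 6, 9, 12, 13, 14]
ends:   [5, 6, 7, 7, 7, 10, 10, 13, 14, 15]
s0→1 s2→2 s4→3 e5→2 s5→3 s5→4  — peak 4.

4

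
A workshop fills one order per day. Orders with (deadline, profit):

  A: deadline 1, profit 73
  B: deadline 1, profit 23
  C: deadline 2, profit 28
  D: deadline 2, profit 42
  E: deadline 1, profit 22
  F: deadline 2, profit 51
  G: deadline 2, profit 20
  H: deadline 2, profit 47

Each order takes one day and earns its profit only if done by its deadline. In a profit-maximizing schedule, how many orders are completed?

Profit order: A=73 F=51 H=47 D=42 C=28 B=23 E=22 G=20
Assign: A→slot 1, F→slot 2, H skipped, D skipped, C skipped, B skipped, E skipped, G skipped.
Slots: [1:A] [2:F]
2 of 8 scheduled.

2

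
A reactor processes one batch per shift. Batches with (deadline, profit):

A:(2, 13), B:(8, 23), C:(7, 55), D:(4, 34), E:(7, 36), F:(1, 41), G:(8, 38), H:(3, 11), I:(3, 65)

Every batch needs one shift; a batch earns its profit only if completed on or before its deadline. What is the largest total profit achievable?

305

Sort by profit descending; place each in the latest free slot ≤ its deadline.
By profit: I(d3,65), C(d7,55), F(d1,41), G(d8,38), E(d7,36), D(d4,34), B(d8,23), A(d2,13), H(d3,11)
I→slot 3; C→slot 7; F→slot 1; G→slot 8; E→slot 6; D→slot 4; B→slot 5; A→slot 2; H skipped.
Profit = 41 + 13 + 65 + 34 + 23 + 36 + 55 + 38 = 305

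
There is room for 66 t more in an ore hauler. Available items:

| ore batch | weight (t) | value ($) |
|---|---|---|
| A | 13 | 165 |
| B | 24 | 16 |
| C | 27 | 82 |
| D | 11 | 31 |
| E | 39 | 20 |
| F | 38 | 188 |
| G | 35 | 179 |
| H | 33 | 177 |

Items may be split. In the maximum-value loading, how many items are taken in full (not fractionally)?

Order: A (165/13=12.69) > H (177/33=5.36) > G (179/35=5.11) > F (188/38=4.95) > C (82/27=3.04) > D (31/11=2.82) > B (16/24=0.67) > E (20/39=0.51)
Fill: take A (13 @ 165) → take H (33 @ 177) → take 20/35 of G → 102.29; 66/66 used.
2 item(s) taken whole; one partial (take 20/35 of G).

2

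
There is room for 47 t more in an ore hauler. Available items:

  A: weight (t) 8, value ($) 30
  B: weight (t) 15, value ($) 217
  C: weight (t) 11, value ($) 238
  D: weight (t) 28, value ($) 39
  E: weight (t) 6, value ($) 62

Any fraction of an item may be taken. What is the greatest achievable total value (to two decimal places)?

556.75

Greedy by value/weight ratio, highest first.
Ratios (sorted): C 21.64, B 14.47, E 10.33, A 3.75, D 1.39
take C (11 @ 238); take B (15 @ 217); take E (6 @ 62); take A (8 @ 30); take 7/28 of D → 9.75. Capacity used 47/47.
Total value = 556.75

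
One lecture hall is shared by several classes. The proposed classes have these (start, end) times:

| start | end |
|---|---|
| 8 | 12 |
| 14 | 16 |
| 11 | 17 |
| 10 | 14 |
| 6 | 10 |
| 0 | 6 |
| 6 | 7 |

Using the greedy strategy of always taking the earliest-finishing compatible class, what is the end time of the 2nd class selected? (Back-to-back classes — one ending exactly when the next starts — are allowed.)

By end time: (0,6), (6,7), (6,10), (8,12), (10,14), (14,16), (11,17).
Pick (0,6); next start ≥ 6 → (6,7); next start ≥ 7 → (8,12); next start ≥ 12 → (14,16).
Selected: (0,6) (6,7) (8,12) (14,16)

7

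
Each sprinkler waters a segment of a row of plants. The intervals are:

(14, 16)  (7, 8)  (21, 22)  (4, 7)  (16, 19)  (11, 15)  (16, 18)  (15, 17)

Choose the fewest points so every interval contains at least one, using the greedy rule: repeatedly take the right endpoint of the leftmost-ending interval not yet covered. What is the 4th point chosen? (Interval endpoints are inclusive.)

Sort by right endpoint; whenever an interval is uncovered, place a point at its right end.
Sorted: [4,7] [7,8] [11,15] [14,16] [15,17] [16,18] [16,19] [21,22]
{[4,7],[7,8]} hit by 7; {[11,15],[14,16],[15,17]} hit by 15; {[16,18],[16,19]} hit by 18; {[21,22]} hit by 22.
Points: 7, 15, 18, 22 (4 total).

22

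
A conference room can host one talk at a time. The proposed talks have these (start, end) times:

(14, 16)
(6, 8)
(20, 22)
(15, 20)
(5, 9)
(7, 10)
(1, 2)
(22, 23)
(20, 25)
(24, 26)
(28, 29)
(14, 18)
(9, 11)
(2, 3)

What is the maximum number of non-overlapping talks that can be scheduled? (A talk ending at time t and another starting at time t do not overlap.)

By end time: (1,2), (2,3), (6,8), (5,9), (7,10), (9,11), (14,16), (14,18), (15,20), (20,22), (22,23), (20,25), (24,26), (28,29).
Pick (1,2); next start ≥ 2 → (2,3); next start ≥ 3 → (6,8); next start ≥ 8 → (9,11); next start ≥ 11 → (14,16); next start ≥ 16 → (20,22); next start ≥ 22 → (22,23); next start ≥ 23 → (24,26); next start ≥ 26 → (28,29).
Selected 9 talks.

9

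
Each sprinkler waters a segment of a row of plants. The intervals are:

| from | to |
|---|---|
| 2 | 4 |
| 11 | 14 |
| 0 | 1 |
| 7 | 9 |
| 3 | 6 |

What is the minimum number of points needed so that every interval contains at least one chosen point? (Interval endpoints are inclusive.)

By right end: [0,1]  [2,4]  [3,6]  [7,9]  [11,14]
[0,1] uncovered → point at 1; [2,4] uncovered → point at 4; [7,9] uncovered → point at 9; [11,14] uncovered → point at 14.
Points: 1, 4, 9, 14 (4 total).

4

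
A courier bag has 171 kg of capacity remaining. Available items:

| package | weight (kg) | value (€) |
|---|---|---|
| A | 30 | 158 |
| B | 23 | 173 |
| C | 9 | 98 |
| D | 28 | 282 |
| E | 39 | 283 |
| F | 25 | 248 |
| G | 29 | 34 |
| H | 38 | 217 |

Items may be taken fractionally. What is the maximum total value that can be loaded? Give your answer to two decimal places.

1348.40

Ratios (sorted): C 10.89, D 10.07, F 9.92, B 7.52, E 7.26, H 5.71, A 5.27, G 1.17
take C (9 @ 98); take D (28 @ 282); take F (25 @ 248); take B (23 @ 173); take E (39 @ 283); take H (38 @ 217); take 9/30 of A → 47.40. Capacity used 171/171.
Total value = 1348.40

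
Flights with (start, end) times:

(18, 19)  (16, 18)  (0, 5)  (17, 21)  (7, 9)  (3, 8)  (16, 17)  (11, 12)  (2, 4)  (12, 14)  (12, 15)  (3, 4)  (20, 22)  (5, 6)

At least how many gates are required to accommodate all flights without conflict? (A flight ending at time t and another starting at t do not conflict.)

4

Count concurrent intervals with a sweep; the peak is the room count.
starts: [0, 2, 3, 3, 5, 7, 11, 12, 12, 16, 16, 17, 18, 20]
ends:   [4, 4, 5, 6, 8, 9, 12, 14, 15, 17, 18, 19, 21, 22]
s0→1 s2→2 s3→3 s3→4  — peak 4.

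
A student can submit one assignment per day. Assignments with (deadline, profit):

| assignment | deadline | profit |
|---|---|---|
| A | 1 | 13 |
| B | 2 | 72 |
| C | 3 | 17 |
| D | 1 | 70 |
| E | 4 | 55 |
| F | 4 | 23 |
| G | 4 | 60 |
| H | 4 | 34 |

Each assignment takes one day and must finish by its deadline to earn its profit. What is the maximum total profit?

257

Profit order: B=72 D=70 G=60 E=55 H=34 F=23 C=17 A=13
Assign: B→slot 2, D→slot 1, G→slot 4, E→slot 3, H skipped, F skipped, C skipped, A skipped.
Slots: [1:D] [2:B] [3:E] [4:G]
Profit = 70 + 72 + 55 + 60 = 257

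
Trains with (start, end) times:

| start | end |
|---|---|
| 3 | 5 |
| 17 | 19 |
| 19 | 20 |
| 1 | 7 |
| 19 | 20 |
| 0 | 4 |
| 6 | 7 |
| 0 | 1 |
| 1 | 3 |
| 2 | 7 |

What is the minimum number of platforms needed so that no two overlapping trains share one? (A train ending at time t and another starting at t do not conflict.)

Events (time:±→running): 0:+→1 0:+→2 1:-→1 1:+→2 1:+→3 2:+→4 … peak 4.

4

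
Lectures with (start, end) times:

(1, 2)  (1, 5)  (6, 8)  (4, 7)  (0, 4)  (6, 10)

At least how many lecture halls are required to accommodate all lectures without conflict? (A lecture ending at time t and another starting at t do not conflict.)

The answer is the maximum number of intervals overlapping at any instant.
starts: [0, 1, 1, 4, 6, 6]
ends:   [2, 4, 5, 7, 8, 10]
s0→1 s1→2 s1→3  — peak 3.

3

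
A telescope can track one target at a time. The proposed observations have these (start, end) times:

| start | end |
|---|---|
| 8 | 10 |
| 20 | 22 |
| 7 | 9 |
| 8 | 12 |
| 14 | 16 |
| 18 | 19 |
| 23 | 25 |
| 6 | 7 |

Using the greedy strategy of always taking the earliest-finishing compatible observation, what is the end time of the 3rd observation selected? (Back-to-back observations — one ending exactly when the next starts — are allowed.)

16

By end time: (6,7), (7,9), (8,10), (8,12), (14,16), (18,19), (20,22), (23,25).
Pick (6,7); next start ≥ 7 → (7,9); next start ≥ 9 → (14,16); next start ≥ 16 → (18,19); next start ≥ 19 → (20,22); next start ≥ 22 → (23,25).
Selected: (6,7) (7,9) (14,16) (18,19) (20,22) (23,25)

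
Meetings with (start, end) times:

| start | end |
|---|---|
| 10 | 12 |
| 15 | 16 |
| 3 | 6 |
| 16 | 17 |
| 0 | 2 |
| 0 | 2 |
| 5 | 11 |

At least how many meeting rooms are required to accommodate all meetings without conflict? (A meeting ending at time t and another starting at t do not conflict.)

starts: [0, 0, 3, 5, 10, 15, 16]
ends:   [2, 2, 6, 11, 12, 16, 17]
s0→1 s0→2  — peak 2.

2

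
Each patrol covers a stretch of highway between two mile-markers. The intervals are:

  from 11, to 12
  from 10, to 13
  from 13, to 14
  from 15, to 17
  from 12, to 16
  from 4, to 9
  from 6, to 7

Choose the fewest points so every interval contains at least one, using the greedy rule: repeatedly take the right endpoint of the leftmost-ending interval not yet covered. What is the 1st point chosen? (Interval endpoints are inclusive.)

Sort by right endpoint; whenever an interval is uncovered, place a point at its right end.
By right end: [6,7]  [4,9]  [11,12]  [10,13]  [13,14]  [12,16]  [15,17]
[6,7] uncovered → point at 7; [11,12] uncovered → point at 12; [13,14] uncovered → point at 14; [15,17] uncovered → point at 17.
Points: 7, 12, 14, 17 (4 total).

7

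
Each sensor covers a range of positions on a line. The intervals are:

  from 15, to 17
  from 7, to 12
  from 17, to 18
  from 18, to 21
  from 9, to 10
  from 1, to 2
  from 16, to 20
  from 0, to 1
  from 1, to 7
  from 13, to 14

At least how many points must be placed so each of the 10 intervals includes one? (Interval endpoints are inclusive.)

5

By right end: [0,1]  [1,2]  [1,7]  [9,10]  [7,12]  [13,14]  [15,17]  [17,18]  [16,20]  [18,21]
[0,1] uncovered → point at 1; [9,10] uncovered → point at 10; [13,14] uncovered → point at 14; [15,17] uncovered → point at 17; [18,21] uncovered → point at 21.
Points: 1, 10, 14, 17, 21 (5 total).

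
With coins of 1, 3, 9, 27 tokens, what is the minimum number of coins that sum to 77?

7

Use the largest denomination that fits, subtract, and repeat.
77 = 2×27 + 2×9 + 1×3 + 2×1
Total coins = 2 + 2 + 1 + 2 = 7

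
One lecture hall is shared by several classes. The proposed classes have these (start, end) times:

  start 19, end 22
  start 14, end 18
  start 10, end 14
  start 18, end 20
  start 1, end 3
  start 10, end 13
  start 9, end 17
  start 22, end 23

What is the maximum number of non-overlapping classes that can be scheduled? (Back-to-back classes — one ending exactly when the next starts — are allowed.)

Order by finish time; keep every interval that doesn't clash with the previous kept one.
By end time: (1,3), (10,13), (10,14), (9,17), (14,18), (18,20), (19,22), (22,23).
Pick (1,3); next start ≥ 3 → (10,13); next start ≥ 13 → (14,18); next start ≥ 18 → (18,20); next start ≥ 20 → (22,23).
Selected 5 classes.

5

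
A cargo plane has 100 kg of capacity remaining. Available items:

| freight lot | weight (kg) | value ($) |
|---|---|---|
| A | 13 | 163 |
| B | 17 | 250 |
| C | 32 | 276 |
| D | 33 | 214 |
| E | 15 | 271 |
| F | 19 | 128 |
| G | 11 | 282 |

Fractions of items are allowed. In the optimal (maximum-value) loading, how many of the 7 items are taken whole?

Order: G (282/11=25.64) > E (271/15=18.07) > B (250/17=14.71) > A (163/13=12.54) > C (276/32=8.62) > F (128/19=6.74) > D (214/33=6.48)
Fill: take G (11 @ 282) → take E (15 @ 271) → take B (17 @ 250) → take A (13 @ 163) → take C (32 @ 276) → take 12/19 of F → 80.84; 100/100 used.
5 item(s) taken whole; one partial (take 12/19 of F).

5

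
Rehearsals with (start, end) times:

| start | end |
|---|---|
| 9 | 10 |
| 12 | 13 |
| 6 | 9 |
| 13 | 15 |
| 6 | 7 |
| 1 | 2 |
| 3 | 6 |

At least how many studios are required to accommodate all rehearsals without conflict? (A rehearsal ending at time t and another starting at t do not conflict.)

starts: [1, 3, 6, 6, 9, 12, 13]
ends:   [2, 6, 7, 9, 10, 13, 15]
s1→1 e2→0 s3→1 e6→0 s6→1 s6→2  — peak 2.

2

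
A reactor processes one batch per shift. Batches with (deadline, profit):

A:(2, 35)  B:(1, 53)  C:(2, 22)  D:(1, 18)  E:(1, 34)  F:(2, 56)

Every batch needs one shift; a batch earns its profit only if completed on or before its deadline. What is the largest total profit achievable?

109

Sort by profit descending; place each in the latest free slot ≤ its deadline.
Profit order: F=56 B=53 A=35 E=34 C=22 D=18
Assign: F→slot 2, B→slot 1, A skipped, E skipped, C skipped, D skipped.
Slots: [1:B] [2:F]
Profit = 53 + 56 = 109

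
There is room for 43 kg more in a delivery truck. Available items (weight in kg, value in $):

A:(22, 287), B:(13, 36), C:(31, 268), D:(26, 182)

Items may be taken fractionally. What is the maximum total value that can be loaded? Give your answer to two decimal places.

Sort by value per unit weight and fill in that order.
Order: A (287/22=13.05) > C (268/31=8.65) > D (182/26=7.00) > B (36/13=2.77)
Fill: take A (22 @ 287) → take 21/31 of C → 181.55; 43/43 used.
Total value = 468.55

468.55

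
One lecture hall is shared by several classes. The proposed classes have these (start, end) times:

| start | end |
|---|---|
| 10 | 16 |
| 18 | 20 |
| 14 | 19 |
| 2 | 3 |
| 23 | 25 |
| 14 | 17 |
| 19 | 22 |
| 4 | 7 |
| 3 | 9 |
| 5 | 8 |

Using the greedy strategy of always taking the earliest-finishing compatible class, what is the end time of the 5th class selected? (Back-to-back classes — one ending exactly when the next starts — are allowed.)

Sort by end time and greedily take each interval whose start is ≥ the last chosen end.
By end time: (2,3), (4,7), (5,8), (3,9), (10,16), (14,17), (14,19), (18,20), (19,22), (23,25).
Pick (2,3); next start ≥ 3 → (4,7); next start ≥ 7 → (10,16); next start ≥ 16 → (18,20); next start ≥ 20 → (23,25).
Selected: (2,3) (4,7) (10,16) (18,20) (23,25)

25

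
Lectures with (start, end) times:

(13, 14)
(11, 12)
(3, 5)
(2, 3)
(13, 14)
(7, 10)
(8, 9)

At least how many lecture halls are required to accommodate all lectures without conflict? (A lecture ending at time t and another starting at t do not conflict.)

Events (time:±→running): 2:+→1 3:-→0 3:+→1 5:-→0 7:+→1 8:+→2 … peak 2.

2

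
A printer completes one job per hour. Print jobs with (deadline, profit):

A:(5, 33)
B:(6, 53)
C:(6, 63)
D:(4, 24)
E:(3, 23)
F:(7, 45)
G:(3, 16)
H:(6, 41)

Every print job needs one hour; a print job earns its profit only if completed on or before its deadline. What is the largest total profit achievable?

282

Sort by profit descending; place each in the latest free slot ≤ its deadline.
Profit order: C=63 B=53 F=45 H=41 A=33 D=24 E=23 G=16
Assign: C→slot 6, B→slot 5, F→slot 7, H→slot 4, A→slot 3, D→slot 2, E→slot 1, G skipped.
Slots: [1:E] [2:D] [3:A] [4:H] [5:B] [6:C] [7:F]
Profit = 23 + 24 + 33 + 41 + 53 + 63 + 45 = 282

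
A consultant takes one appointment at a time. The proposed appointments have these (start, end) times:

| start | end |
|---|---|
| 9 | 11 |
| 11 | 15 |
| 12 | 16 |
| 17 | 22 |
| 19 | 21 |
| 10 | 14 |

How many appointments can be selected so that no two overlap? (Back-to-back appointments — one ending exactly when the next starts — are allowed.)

3

By end time: (9,11), (10,14), (11,15), (12,16), (19,21), (17,22).
Pick (9,11); next start ≥ 11 → (11,15); next start ≥ 15 → (19,21).
Selected 3 appointments.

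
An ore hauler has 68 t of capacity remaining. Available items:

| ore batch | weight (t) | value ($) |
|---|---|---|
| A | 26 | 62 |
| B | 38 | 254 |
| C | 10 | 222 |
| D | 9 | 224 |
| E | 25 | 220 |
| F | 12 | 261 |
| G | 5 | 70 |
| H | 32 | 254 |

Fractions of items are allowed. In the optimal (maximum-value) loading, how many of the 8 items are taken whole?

5

Ratios (sorted): D 24.89, C 22.20, F 21.75, G 14.00, E 8.80, H 7.94, B 6.68, A 2.38
take D (9 @ 224); take C (10 @ 222); take F (12 @ 261); take G (5 @ 70); take E (25 @ 220); take 7/32 of H → 55.56. Capacity used 68/68.
5 item(s) taken whole; one partial (take 7/32 of H).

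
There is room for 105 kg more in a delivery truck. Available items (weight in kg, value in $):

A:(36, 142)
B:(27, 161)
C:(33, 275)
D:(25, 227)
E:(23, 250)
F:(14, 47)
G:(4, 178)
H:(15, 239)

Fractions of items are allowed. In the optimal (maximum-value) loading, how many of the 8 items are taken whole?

Ratios (sorted): G 44.50, H 15.93, E 10.87, D 9.08, C 8.33, B 5.96, A 3.94, F 3.36
take G (4 @ 178); take H (15 @ 239); take E (23 @ 250); take D (25 @ 227); take C (33 @ 275); take 5/27 of B → 29.81. Capacity used 105/105.
5 item(s) taken whole; one partial (take 5/27 of B).

5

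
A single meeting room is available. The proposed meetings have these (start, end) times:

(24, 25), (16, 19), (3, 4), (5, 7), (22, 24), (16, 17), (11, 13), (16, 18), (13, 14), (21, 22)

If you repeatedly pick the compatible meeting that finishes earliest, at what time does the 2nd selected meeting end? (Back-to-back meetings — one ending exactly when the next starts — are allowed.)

Sort by end time and greedily take each interval whose start is ≥ the last chosen end.
Sorted by end: (3,4)  (5,7)  (11,13)  (13,14)  (16,17)  (16,18)  (16,19)  (21,22)  (22,24)  (24,25)
take (3,4); take (5,7); take (11,13); take (13,14); take (16,17); take (21,22); take (22,24); take (24,25).
Selected: (3,4) (5,7) (11,13) (13,14) (16,17) (21,22) (22,24) (24,25)

7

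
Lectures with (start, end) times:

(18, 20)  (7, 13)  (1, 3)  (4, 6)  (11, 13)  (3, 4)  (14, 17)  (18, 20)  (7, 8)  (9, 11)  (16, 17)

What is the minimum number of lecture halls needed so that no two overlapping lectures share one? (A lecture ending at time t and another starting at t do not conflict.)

2

The answer is the maximum number of intervals overlapping at any instant.
starts: [1, 3, 4, 7, 7, 9, 11, 14, 16, 18, 18]
ends:   [3, 4, 6, 8, 11, 13, 13, 17, 17, 20, 20]
s1→1 e3→0 s3→1 e4→0 s4→1 e6→0 s7→1 s7→2  — peak 2.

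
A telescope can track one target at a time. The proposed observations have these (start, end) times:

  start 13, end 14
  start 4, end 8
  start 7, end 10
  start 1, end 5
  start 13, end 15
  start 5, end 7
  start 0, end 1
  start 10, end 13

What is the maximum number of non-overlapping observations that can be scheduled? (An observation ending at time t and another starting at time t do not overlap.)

Sort by end time and greedily take each interval whose start is ≥ the last chosen end.
Sorted by end: (0,1)  (1,5)  (5,7)  (4,8)  (7,10)  (10,13)  (13,14)  (13,15)
take (0,1); take (1,5); take (5,7); take (7,10); take (10,13); take (13,14).
Selected 6 observations.

6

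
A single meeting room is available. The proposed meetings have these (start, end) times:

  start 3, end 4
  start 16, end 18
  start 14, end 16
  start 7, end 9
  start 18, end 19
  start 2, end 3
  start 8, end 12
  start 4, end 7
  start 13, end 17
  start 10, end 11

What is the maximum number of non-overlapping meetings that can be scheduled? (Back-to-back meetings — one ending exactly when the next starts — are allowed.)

8

Sort by end time and greedily take each interval whose start is ≥ the last chosen end.
By end time: (2,3), (3,4), (4,7), (7,9), (10,11), (8,12), (14,16), (13,17), (16,18), (18,19).
Pick (2,3); next start ≥ 3 → (3,4); next start ≥ 4 → (4,7); next start ≥ 7 → (7,9); next start ≥ 9 → (10,11); next start ≥ 11 → (14,16); next start ≥ 16 → (16,18); next start ≥ 18 → (18,19).
Selected 8 meetings.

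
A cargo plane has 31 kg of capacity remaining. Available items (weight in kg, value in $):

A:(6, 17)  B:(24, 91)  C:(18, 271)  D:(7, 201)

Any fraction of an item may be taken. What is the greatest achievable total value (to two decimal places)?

494.75

Order: D (201/7=28.71) > C (271/18=15.06) > B (91/24=3.79) > A (17/6=2.83)
Fill: take D (7 @ 201) → take C (18 @ 271) → take 6/24 of B → 22.75; 31/31 used.
Total value = 494.75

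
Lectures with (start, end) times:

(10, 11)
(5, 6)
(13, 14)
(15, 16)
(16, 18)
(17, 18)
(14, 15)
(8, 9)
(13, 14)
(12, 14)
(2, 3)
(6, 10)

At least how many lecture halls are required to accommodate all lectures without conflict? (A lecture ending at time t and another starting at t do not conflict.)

The answer is the maximum number of intervals overlapping at any instant.
Events (time:±→running): 2:+→1 3:-→0 5:+→1 6:-→0 6:+→1 8:+→2 9:-→1 10:-→0 10:+→1 11:-→0 12:+→1 13:+→2 13:+→3 … peak 3.

3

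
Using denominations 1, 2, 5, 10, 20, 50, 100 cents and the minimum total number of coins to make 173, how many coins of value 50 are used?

173 = 1×100 + 1×50 + 1×20 + 1×2 + 1×1
Count of 50: 1

1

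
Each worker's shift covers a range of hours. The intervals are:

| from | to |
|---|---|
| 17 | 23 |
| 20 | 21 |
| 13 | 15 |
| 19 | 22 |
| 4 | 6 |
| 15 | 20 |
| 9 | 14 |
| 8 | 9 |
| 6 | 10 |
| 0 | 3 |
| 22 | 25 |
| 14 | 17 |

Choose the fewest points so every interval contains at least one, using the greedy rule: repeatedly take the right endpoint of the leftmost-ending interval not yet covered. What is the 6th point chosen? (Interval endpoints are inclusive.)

Process intervals by earliest right end; each time one isn't hit yet, stab at its right endpoint.
Sorted: [0,3] [4,6] [8,9] [6,10] [9,14] [13,15] [14,17] [15,20] [20,21] [19,22] [17,23] [22,25]
{[0,3]} hit by 3; {[4,6]} hit by 6; {[8,9],[6,10],[9,14]} hit by 9; {[13,15],[14,17],[15,20]} hit by 15; {[20,21],[19,22],[17,23]} hit by 21; {[22,25]} hit by 25.
Points: 3, 6, 9, 15, 21, 25 (6 total).

25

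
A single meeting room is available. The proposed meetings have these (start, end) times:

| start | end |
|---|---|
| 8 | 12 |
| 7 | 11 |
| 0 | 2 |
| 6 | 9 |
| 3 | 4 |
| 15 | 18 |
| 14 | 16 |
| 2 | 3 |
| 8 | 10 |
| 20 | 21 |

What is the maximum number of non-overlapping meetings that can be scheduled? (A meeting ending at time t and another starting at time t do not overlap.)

Order by finish time; keep every interval that doesn't clash with the previous kept one.
Sorted by end: (0,2)  (2,3)  (3,4)  (6,9)  (8,10)  (7,11)  (8,12)  (14,16)  (15,18)  (20,21)
take (0,2); take (2,3); take (3,4); take (6,9); take (14,16); take (20,21).
Selected 6 meetings.

6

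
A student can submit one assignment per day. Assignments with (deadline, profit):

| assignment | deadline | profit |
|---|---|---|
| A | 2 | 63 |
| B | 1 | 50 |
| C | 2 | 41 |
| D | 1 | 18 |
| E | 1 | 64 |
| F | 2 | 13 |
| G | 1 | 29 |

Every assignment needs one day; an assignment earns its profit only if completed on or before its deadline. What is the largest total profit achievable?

By profit: E(d1,64), A(d2,63), B(d1,50), C(d2,41), G(d1,29), D(d1,18), F(d2,13)
E→slot 1; A→slot 2; B skipped; C skipped; G skipped; D skipped; F skipped.
Profit = 64 + 63 = 127

127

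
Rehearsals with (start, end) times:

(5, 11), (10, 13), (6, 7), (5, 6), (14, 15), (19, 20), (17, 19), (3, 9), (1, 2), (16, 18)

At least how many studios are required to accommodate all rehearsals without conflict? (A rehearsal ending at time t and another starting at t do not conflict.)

Events (time:±→running): 1:+→1 2:-→0 3:+→1 5:+→2 5:+→3 … peak 3.

3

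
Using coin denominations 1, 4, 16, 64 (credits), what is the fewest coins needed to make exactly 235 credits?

10

235 − 3×64→43 − 2×16→11 − 2×4→3 − 3×1→0
Total coins = 3 + 2 + 2 + 3 = 10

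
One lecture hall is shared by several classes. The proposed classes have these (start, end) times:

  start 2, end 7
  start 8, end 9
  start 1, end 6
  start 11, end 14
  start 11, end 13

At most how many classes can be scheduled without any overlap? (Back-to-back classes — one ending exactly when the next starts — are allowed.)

3

By end time: (1,6), (2,7), (8,9), (11,13), (11,14).
Pick (1,6); next start ≥ 6 → (8,9); next start ≥ 9 → (11,13).
Selected 3 classes.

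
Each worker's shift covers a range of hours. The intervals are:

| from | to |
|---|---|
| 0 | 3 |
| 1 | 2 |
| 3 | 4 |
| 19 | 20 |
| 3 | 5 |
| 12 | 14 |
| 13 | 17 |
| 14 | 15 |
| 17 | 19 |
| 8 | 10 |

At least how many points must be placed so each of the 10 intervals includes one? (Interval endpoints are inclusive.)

Sort by right endpoint; whenever an interval is uncovered, place a point at its right end.
By right end: [1,2]  [0,3]  [3,4]  [3,5]  [8,10]  [12,14]  [14,15]  [13,17]  [17,19]  [19,20]
[1,2] uncovered → point at 2; [3,4] uncovered → point at 4; [8,10] uncovered → point at 10; [12,14] uncovered → point at 14; [17,19] uncovered → point at 19.
Points: 2, 4, 10, 14, 19 (5 total).

5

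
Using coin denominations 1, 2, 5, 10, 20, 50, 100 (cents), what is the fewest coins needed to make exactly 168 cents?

6

168 − 1×100→68 − 1×50→18 − 1×10→8 − 1×5→3 − 1×2→1 − 1×1→0
Total coins = 1 + 1 + 1 + 1 + 1 + 1 = 6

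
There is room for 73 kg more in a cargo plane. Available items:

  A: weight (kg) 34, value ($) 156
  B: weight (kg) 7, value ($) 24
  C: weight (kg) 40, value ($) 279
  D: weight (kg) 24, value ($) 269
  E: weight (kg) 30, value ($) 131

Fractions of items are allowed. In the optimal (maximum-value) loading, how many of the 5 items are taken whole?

Order: D (269/24=11.21) > C (279/40=6.97) > A (156/34=4.59) > E (131/30=4.37) > B (24/7=3.43)
Fill: take D (24 @ 269) → take C (40 @ 279) → take 9/34 of A → 41.29; 73/73 used.
2 item(s) taken whole; one partial (take 9/34 of A).

2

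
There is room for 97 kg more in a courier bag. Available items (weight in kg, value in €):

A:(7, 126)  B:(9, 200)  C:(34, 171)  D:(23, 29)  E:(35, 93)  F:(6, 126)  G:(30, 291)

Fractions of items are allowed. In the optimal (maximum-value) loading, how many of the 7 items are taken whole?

5

Sort by value per unit weight and fill in that order.
Ratios (sorted): B 22.22, F 21.00, A 18.00, G 9.70, C 5.03, E 2.66, D 1.26
take B (9 @ 200); take F (6 @ 126); take A (7 @ 126); take G (30 @ 291); take C (34 @ 171); take 11/35 of E → 29.23. Capacity used 97/97.
5 item(s) taken whole; one partial (take 11/35 of E).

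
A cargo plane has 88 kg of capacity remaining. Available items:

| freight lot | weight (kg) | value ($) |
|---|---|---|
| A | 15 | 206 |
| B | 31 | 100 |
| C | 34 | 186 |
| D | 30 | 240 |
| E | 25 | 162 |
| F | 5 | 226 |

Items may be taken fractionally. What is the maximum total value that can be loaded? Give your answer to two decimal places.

905.12

Order: F (226/5=45.20) > A (206/15=13.73) > D (240/30=8.00) > E (162/25=6.48) > C (186/34=5.47) > B (100/31=3.23)
Fill: take F (5 @ 226) → take A (15 @ 206) → take D (30 @ 240) → take E (25 @ 162) → take 13/34 of C → 71.12; 88/88 used.
Total value = 905.12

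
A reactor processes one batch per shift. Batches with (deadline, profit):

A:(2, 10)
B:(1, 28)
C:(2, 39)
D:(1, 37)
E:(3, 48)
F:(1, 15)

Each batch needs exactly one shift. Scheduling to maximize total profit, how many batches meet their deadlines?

Sort by profit descending; place each in the latest free slot ≤ its deadline.
By profit: E(d3,48), C(d2,39), D(d1,37), B(d1,28), F(d1,15), A(d2,10)
E→slot 3; C→slot 2; D→slot 1; B skipped; F skipped; A skipped.
3 of 6 scheduled.

3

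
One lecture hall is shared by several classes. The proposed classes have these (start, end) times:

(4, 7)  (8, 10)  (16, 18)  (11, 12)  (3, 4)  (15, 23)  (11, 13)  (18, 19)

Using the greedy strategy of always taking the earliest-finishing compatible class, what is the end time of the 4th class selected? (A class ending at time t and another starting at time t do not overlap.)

Sorted by end: (3,4)  (4,7)  (8,10)  (11,12)  (11,13)  (16,18)  (18,19)  (15,23)
take (3,4); take (4,7); take (8,10); take (11,12); take (16,18); take (18,19); skip (15,23).
Selected: (3,4) (4,7) (8,10) (11,12) (16,18) (18,19)

12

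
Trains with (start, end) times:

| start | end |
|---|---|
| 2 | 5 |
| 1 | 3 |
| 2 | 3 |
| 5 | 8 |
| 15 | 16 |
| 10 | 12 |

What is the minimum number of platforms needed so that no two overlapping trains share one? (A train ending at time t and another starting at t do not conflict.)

3

starts: [1, 2, 2, 5, 10, 15]
ends:   [3, 3, 5, 8, 12, 16]
s1→1 s2→2 s2→3  — peak 3.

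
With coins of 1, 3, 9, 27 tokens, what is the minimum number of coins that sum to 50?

50 − 1×27→23 − 2×9→5 − 1×3→2 − 2×1→0
Total coins = 1 + 2 + 1 + 2 = 6

6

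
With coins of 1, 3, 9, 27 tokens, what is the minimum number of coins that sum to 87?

5

87 = 3×27 + 2×3
Total coins = 3 + 2 = 5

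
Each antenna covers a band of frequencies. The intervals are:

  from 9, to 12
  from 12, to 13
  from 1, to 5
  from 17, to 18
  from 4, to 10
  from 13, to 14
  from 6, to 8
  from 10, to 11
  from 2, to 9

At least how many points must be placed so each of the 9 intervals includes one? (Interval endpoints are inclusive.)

Sort by right endpoint; whenever an interval is uncovered, place a point at its right end.
Sorted: [1,5] [6,8] [2,9] [4,10] [10,11] [9,12] [12,13] [13,14] [17,18]
{[1,5]} hit by 5; {[6,8],[2,9],[4,10]} hit by 8; {[10,11],[9,12]} hit by 11; {[12,13],[13,14]} hit by 13; {[17,18]} hit by 18.
Points: 5, 8, 11, 13, 18 (5 total).

5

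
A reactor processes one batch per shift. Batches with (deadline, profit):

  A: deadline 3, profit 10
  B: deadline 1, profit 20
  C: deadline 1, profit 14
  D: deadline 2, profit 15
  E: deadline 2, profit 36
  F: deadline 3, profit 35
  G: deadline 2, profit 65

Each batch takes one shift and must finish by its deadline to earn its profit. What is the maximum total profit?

136

Profit order: G=65 E=36 F=35 B=20 D=15 C=14 A=10
Assign: G→slot 2, E→slot 1, F→slot 3, B skipped, D skipped, C skipped, A skipped.
Slots: [1:E] [2:G] [3:F]
Profit = 36 + 65 + 35 = 136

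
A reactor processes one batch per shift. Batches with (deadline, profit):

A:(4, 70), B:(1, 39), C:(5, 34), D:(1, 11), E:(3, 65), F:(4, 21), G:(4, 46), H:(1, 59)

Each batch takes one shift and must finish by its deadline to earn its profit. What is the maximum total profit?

Sort by profit descending; place each in the latest free slot ≤ its deadline.
Profit order: A=70 E=65 H=59 G=46 B=39 C=34 F=21 D=11
Assign: A→slot 4, E→slot 3, H→slot 1, G→slot 2, B skipped, C→slot 5, F skipped, D skipped.
Slots: [1:H] [2:G] [3:E] [4:A] [5:C]
Profit = 59 + 46 + 65 + 70 + 34 = 274

274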